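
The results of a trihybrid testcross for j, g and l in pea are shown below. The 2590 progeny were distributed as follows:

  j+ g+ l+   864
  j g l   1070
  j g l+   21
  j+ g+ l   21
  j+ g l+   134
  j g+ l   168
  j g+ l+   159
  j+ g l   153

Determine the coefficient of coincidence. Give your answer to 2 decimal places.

0.89

The two most frequent reciprocal classes, j g l and j+ g+ l+, are the parental types, so the F1 was j g l / j+ g+ l+.
The two rarest classes, j g l+ and j+ g+ l, are the double crossovers. Comparing them with the parentals, only the l allele has switched, so l is the middle locus and the order is g – l – j.
g–l: (302 + 42)/2590 = 0.1328; l–j: (312 + 42)/2590 = 0.1367.
Expected DCO frequency = 0.1328 × 0.1367 ≈ 0.01815; observed = 42/2590 ≈ 0.01622.
Coefficient of coincidence = 0.01622/0.01815 ≈ 0.89.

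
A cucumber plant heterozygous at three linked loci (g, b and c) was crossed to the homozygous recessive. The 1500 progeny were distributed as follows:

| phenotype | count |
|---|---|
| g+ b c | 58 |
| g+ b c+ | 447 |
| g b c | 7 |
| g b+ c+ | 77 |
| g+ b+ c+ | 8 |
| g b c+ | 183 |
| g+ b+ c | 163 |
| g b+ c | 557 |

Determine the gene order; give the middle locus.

b

The two most frequent reciprocal classes, g b+ c and g+ b c+, are the parental types, so the F1 was g b+ c / g+ b c+.
The two rarest classes, g b c and g+ b+ c+, are the double crossovers. Comparing them with the parentals, only the b allele has switched, so b is the middle locus and the order is g – b – c.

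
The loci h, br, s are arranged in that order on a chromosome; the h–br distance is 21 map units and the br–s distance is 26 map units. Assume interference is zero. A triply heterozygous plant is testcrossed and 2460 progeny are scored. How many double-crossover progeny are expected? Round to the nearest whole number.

134

Map distances give recombination frequencies of 0.210 and 0.260 for the two intervals.
With no interference, expected double-crossover frequency = 0.210 × 0.260 = 0.05460.
Expected number = 0.05460 × 2460 = 134.32 ≈ 134.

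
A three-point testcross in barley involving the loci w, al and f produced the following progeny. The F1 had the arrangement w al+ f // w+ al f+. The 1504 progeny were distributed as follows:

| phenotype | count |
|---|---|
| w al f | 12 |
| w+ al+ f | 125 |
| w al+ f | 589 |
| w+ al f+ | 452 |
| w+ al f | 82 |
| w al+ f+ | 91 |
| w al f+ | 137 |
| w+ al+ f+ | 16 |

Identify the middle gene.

The two rarest classes, w al f and w+ al+ f+, are the double crossovers. Comparing them with the parentals, only the al allele has switched, so al is the middle locus and the order is w – al – f.

al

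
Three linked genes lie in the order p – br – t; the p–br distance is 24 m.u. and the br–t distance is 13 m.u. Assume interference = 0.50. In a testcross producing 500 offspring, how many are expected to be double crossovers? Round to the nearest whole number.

8

Map distances give recombination frequencies of 0.240 and 0.130 for the two intervals.
With interference 0.50 (so coincidence = 0.50), expected double-crossover frequency = 0.240 × 0.130 × 0.50 = 0.01560.
Expected number = 0.01560 × 500 = 7.80 ≈ 8.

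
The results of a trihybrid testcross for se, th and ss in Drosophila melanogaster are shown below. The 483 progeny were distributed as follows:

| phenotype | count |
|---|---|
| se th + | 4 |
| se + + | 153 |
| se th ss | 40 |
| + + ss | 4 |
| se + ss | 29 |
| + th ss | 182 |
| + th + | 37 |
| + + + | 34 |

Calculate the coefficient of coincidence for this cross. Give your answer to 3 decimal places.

0.637

The two most frequent reciprocal classes, + th ss and se + +, are the parental types, so the F1 was + th ss / se + +.
The two rarest classes, + + ss and se th +, are the double crossovers. Comparing them with the parentals, only the th allele has switched, so th is the middle locus and the order is ss – th – se.
ss–th: (66 + 8)/483 = 0.1532; th–se: (74 + 8)/483 = 0.1698.
Expected DCO frequency = 0.1532 × 0.1698 ≈ 0.02601; observed = 8/483 ≈ 0.01656.
Coefficient of coincidence = 0.01656/0.02601 ≈ 0.637.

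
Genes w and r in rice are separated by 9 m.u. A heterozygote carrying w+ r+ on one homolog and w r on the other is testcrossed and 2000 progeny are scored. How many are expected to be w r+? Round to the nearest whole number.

90

A map distance of 9 m.u. corresponds to a recombination frequency of 0.090.
The F1 is w+ r+ / w r, so w r+ is a recombinant gamete class with expected frequency r/2 = 0.090/2 = 0.0450.
Expected number = 0.0450 × 2000 = 90.00 ≈ 90.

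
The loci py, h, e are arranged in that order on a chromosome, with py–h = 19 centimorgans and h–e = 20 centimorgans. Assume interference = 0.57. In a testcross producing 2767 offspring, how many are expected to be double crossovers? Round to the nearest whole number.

Map distances give recombination frequencies of 0.190 and 0.200 for the two intervals.
With interference 0.57 (so coincidence = 0.43), expected double-crossover frequency = 0.190 × 0.200 × 0.43 = 0.01634.
Expected number = 0.01634 × 2767 = 45.21 ≈ 45.

45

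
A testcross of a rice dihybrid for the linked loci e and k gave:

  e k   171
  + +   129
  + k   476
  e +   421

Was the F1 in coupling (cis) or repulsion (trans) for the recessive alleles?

trans

The two most frequent classes are + k (476) and e + (421); these are the parental (non-recombinant) types.
So the F1 carried + k on one chromosome and e + on the other — the recessive alleles are on opposite chromosomes (trans / repulsion).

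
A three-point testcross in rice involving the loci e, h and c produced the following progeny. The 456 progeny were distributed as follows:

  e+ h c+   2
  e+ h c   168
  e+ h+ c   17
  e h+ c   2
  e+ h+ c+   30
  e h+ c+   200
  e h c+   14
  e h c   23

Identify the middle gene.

The two most frequent reciprocal classes, e h+ c+ and e+ h c, are the parental types, so the F1 was e h+ c+ / e+ h c.
The two rarest classes, e h+ c and e+ h c+, are the double crossovers. Comparing them with the parentals, only the c allele has switched, so c is the middle locus and the order is h – c – e.

c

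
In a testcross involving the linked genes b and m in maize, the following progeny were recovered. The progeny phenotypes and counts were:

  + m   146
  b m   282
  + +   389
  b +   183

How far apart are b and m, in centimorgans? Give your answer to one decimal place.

32.9 centimorgans

The two most frequent classes, + + (389) and b m (282), are the parental types, so the F1 was + + / b m.
The recombinant classes are + m and b +: 146 + 183 = 329.
Recombination frequency = 329/1000 = 0.3290 ≈ 32.9%, i.e. 32.9 centimorgans.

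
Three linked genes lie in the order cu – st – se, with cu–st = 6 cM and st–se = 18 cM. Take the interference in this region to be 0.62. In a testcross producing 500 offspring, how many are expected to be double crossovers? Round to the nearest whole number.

Map distances give recombination frequencies of 0.060 and 0.180 for the two intervals.
With interference 0.62 (so coincidence = 0.38), expected double-crossover frequency = 0.060 × 0.180 × 0.38 = 0.00410.
Expected number = 0.00410 × 500 = 2.05 ≈ 2.

2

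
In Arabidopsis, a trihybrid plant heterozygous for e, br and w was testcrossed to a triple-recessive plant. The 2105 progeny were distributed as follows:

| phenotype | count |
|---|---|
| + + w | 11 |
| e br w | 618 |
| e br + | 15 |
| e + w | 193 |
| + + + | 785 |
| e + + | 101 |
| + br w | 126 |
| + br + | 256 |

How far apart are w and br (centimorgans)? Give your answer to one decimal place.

22.6 centimorgans

The two most frequent reciprocal classes, + + + and e br w, are the parental types, so the F1 was + + + / e br w.
The two rarest classes, + + w and e br +, are the double crossovers. Comparing them with the parentals, only the w allele has switched, so w is the middle locus and the order is e – w – br.
Crossovers in the w–br interval produce the single-crossover classes + br + and e + w (256 + 193 = 449) plus the double crossovers (26).
RF(w–br) = (449 + 26) / 2105 = 475/2105 = 0.2257 → 22.6 centimorgans.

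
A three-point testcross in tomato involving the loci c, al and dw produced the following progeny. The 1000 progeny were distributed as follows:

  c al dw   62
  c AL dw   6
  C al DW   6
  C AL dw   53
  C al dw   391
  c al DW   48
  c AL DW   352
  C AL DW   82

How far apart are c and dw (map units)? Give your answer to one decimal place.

15.6 map units

The two most frequent reciprocal classes, c AL DW and C al dw, are the parental types, so the F1 was c AL DW / C al dw.
The two rarest classes, c AL dw and C al DW, are the double crossovers. Comparing them with the parentals, only the dw allele has switched, so dw is the middle locus and the order is al – dw – c.
Crossovers in the dw–c interval produce the single-crossover classes C AL DW and c al dw (82 + 62 = 144) plus the double crossovers (12).
RF(dw–c) = (144 + 12) / 1000 = 156/1000 = 0.1560 → 15.6 map units.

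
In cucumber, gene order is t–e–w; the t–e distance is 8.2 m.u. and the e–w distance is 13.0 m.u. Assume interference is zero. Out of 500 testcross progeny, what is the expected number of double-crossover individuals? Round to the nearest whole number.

Map distances give recombination frequencies of 0.082 and 0.130 for the two intervals.
With no interference, expected double-crossover frequency = 0.082 × 0.130 = 0.01066.
Expected number = 0.01066 × 500 = 5.33 ≈ 5.

5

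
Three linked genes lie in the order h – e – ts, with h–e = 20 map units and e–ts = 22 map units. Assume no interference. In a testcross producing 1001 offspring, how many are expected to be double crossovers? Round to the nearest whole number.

44

Map distances give recombination frequencies of 0.200 and 0.220 for the two intervals.
With no interference, expected double-crossover frequency = 0.200 × 0.220 = 0.04400.
Expected number = 0.04400 × 1001 = 44.04 ≈ 44.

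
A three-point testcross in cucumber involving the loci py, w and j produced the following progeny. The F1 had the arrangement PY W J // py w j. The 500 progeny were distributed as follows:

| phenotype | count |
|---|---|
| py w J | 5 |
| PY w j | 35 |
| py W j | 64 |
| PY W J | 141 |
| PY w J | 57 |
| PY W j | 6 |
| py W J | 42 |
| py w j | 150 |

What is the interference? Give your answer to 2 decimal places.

The two rarest classes, PY W j and py w J, are the double crossovers. Comparing them with the parentals, only the j allele has switched, so j is the middle locus and the order is py – j – w.
py–j: (77 + 11)/500 = 0.1760; j–w: (121 + 11)/500 = 0.2640.
Expected DCO frequency = 0.1760 × 0.2640 ≈ 0.04646; observed = 11/500 ≈ 0.02200.
Coefficient of coincidence = 0.02200/0.04646 ≈ 0.47; interference = 1 − 0.47 = 0.53.

0.53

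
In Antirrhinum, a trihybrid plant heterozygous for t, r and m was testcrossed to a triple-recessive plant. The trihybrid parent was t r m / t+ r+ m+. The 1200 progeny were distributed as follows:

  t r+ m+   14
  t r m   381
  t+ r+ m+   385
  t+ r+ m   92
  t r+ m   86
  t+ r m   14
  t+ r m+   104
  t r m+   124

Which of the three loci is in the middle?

t

The two rarest classes, t+ r m and t r+ m+, are the double crossovers. Comparing them with the parentals, only the t allele has switched, so t is the middle locus and the order is m – t – r.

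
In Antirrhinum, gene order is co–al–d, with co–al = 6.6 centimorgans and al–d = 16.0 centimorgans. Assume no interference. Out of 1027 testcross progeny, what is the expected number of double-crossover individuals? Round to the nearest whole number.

11

Map distances give recombination frequencies of 0.066 and 0.160 for the two intervals.
With no interference, expected double-crossover frequency = 0.066 × 0.160 = 0.01056.
Expected number = 0.01056 × 1027 = 10.85 ≈ 11.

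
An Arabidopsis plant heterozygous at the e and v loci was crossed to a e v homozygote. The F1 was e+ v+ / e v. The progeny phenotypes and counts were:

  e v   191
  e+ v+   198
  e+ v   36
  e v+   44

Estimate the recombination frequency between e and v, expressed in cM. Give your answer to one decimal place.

17.1 cM

The recombinant classes are e+ v and e v+: 36 + 44 = 80.
Recombination frequency = 80/469 = 0.1706 ≈ 17.1%, i.e. 17.1 cM.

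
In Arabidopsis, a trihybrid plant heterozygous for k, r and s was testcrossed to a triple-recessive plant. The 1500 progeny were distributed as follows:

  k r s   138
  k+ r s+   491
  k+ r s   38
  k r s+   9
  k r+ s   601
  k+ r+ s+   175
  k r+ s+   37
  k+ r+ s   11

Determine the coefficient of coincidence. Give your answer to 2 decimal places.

0.95

The two most frequent reciprocal classes, k r+ s and k+ r s+, are the parental types, so the F1 was k r+ s / k+ r s+.
The two rarest classes, k+ r+ s and k r s+, are the double crossovers. Comparing them with the parentals, only the k allele has switched, so k is the middle locus and the order is s – k – r.
s–k: (75 + 20)/1500 = 0.0633; k–r: (313 + 20)/1500 = 0.2220.
Expected DCO frequency = 0.0633 × 0.2220 ≈ 0.01405; observed = 20/1500 ≈ 0.01333.
Coefficient of coincidence = 0.01333/0.01405 ≈ 0.95.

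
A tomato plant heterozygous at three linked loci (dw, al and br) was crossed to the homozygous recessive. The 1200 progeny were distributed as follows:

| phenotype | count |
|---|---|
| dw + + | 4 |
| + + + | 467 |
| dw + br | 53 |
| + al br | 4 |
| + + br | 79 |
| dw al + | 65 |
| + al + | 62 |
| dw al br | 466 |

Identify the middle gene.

The two most frequent reciprocal classes, dw al br and + + +, are the parental types, so the F1 was dw al br / + + +.
The two rarest classes, + al br and dw + +, are the double crossovers. Comparing them with the parentals, only the dw allele has switched, so dw is the middle locus and the order is br – dw – al.

dw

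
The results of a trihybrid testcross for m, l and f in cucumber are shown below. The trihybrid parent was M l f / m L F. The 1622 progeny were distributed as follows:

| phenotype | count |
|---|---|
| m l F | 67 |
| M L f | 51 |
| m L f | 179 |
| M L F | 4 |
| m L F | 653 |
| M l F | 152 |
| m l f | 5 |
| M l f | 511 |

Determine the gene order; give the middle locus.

The two rarest classes, m l f and M L F, are the double crossovers. Comparing them with the parentals, only the m allele has switched, so m is the middle locus and the order is l – m – f.

m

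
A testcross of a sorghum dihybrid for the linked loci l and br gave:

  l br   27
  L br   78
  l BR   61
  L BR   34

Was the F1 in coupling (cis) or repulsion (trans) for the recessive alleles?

trans

The two most frequent classes are L br (78) and l BR (61); these are the parental (non-recombinant) types.
So the F1 carried L br on one chromosome and l BR on the other — the recessive alleles are on opposite chromosomes (trans / repulsion).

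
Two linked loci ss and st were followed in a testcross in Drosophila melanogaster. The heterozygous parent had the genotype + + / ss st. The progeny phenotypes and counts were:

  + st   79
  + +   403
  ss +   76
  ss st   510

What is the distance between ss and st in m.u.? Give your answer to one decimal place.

14.5 m.u.

The recombinant classes are + st and ss +: 79 + 76 = 155.
Recombination frequency = 155/1068 = 0.1451 ≈ 14.5%, i.e. 14.5 m.u.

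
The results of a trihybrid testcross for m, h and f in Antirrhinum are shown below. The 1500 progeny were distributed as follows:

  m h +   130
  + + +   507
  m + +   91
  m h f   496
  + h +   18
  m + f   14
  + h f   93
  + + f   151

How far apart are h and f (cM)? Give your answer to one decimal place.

20.9 cM

The two most frequent reciprocal classes, m h f and + + +, are the parental types, so the F1 was m h f / + + +.
The two rarest classes, m + f and + h +, are the double crossovers. Comparing them with the parentals, only the h allele has switched, so h is the middle locus and the order is f – h – m.
Crossovers in the f–h interval produce the single-crossover classes m h + and + + f (130 + 151 = 281) plus the double crossovers (32).
RF(f–h) = (281 + 32) / 1500 = 313/1500 = 0.2087 → 20.9 cM.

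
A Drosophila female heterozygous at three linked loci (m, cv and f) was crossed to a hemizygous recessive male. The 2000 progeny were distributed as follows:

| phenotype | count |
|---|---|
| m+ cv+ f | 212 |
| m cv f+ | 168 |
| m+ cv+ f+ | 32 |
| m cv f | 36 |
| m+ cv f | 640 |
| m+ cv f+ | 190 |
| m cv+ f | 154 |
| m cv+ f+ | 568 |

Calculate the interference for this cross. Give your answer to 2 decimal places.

The two most frequent reciprocal classes, m+ cv f and m cv+ f+, are the parental types, so the F1 was m+ cv f / m cv+ f+.
The two rarest classes, m cv f and m+ cv+ f+, are the double crossovers. Comparing them with the parentals, only the m allele has switched, so m is the middle locus and the order is f – m – cv.
f–m: (344 + 68)/2000 = 0.2060; m–cv: (380 + 68)/2000 = 0.2240.
Expected DCO frequency = 0.2060 × 0.2240 ≈ 0.04614; observed = 68/2000 ≈ 0.03400.
Coefficient of coincidence = 0.03400/0.04614 ≈ 0.74; interference = 1 − 0.74 = 0.26.

0.26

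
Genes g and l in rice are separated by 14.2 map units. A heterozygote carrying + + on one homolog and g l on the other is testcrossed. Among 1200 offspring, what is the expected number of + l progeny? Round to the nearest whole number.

A map distance of 14.2 map units corresponds to a recombination frequency of 0.142.
The F1 is + + / g l, so + l is a recombinant gamete class with expected frequency r/2 = 0.142/2 = 0.0710.
Expected number = 0.0710 × 1200 = 85.20 ≈ 85.

85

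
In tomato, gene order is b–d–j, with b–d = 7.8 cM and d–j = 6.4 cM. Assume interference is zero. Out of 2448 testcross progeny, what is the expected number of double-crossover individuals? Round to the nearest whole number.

12

Map distances give recombination frequencies of 0.078 and 0.064 for the two intervals.
With no interference, expected double-crossover frequency = 0.078 × 0.064 = 0.00499.
Expected number = 0.00499 × 2448 = 12.22 ≈ 12.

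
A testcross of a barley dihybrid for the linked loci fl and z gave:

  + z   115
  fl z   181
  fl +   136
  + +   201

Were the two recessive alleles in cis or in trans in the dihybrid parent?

cis

The two most frequent classes are + + (201) and fl z (181); these are the parental (non-recombinant) types.
So the F1 carried + + on one chromosome and fl z on the other — the recessive alleles are on the same chromosome (cis / coupling).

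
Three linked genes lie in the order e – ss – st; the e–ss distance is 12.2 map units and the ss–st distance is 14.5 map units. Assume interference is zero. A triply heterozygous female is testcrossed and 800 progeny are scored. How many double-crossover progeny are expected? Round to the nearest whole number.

14

Map distances give recombination frequencies of 0.122 and 0.145 for the two intervals.
With no interference, expected double-crossover frequency = 0.122 × 0.145 = 0.01769.
Expected number = 0.01769 × 800 = 14.15 ≈ 14.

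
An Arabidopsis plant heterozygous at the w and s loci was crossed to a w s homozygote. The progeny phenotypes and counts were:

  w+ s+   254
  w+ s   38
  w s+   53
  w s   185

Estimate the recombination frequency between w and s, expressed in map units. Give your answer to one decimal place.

17.2 map units

The two most frequent classes, w+ s+ (254) and w s (185), are the parental types, so the F1 was w+ s+ / w s.
The recombinant classes are w+ s and w s+: 38 + 53 = 91.
Recombination frequency = 91/530 = 0.1717 ≈ 17.2%, i.e. 17.2 map units.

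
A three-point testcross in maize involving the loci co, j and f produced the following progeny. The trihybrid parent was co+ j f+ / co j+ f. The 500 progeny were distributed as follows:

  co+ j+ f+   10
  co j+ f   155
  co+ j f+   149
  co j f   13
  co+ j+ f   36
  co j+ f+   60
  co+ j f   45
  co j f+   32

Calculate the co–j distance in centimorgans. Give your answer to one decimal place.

18.2 centimorgans

The two rarest classes, co+ j+ f+ and co j f, are the double crossovers. Comparing them with the parentals, only the j allele has switched, so j is the middle locus and the order is f – j – co.
Crossovers in the j–co interval produce the single-crossover classes co j f+ and co+ j+ f (32 + 36 = 68) plus the double crossovers (23).
RF(j–co) = (68 + 23) / 500 = 91/500 = 0.1820 → 18.2 centimorgans.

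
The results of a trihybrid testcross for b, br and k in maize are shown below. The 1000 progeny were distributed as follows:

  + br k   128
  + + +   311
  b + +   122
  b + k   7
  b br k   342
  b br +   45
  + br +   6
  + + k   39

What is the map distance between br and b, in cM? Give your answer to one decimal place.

The two most frequent reciprocal classes, + + + and b br k, are the parental types, so the F1 was + + + / b br k.
The two rarest classes, + br + and b + k, are the double crossovers. Comparing them with the parentals, only the br allele has switched, so br is the middle locus and the order is b – br – k.
Crossovers in the b–br interval produce the single-crossover classes b + + and + br k (122 + 128 = 250) plus the double crossovers (13).
RF(b–br) = (250 + 13) / 1000 = 263/1000 = 0.2630 → 26.3 cM.

26.3 cM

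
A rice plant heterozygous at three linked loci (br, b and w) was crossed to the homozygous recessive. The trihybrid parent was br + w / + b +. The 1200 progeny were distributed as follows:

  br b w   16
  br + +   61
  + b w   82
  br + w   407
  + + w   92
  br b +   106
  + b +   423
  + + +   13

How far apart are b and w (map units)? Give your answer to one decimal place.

14.3 map units

The two rarest classes, br b w and + + +, are the double crossovers. Comparing them with the parentals, only the b allele has switched, so b is the middle locus and the order is w – b – br.
Crossovers in the w–b interval produce the single-crossover classes br + + and + b w (61 + 82 = 143) plus the double crossovers (29).
RF(w–b) = (143 + 29) / 1200 = 172/1200 = 0.1433 → 14.3 map units.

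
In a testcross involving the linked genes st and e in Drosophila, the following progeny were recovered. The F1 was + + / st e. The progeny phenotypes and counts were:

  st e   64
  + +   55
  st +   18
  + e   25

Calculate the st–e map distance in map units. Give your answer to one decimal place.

26.5 map units

The recombinant classes are + e and st +: 25 + 18 = 43.
Recombination frequency = 43/162 = 0.2654 ≈ 26.5%, i.e. 26.5 map units.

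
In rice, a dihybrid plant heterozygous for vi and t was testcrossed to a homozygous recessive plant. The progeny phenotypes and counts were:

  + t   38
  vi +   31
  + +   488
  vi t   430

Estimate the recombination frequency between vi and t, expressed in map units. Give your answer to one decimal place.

The two most frequent classes, + + (488) and vi t (430), are the parental types, so the F1 was + + / vi t.
The recombinant classes are + t and vi +: 38 + 31 = 69.
Recombination frequency = 69/987 = 0.0699 ≈ 7.0%, i.e. 7.0 map units.

7.0 map units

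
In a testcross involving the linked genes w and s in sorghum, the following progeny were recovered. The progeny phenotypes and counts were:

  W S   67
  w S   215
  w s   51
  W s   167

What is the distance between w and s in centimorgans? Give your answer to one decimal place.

23.6 centimorgans

The two most frequent classes, W s (167) and w S (215), are the parental types, so the F1 was W s / w S.
The recombinant classes are W S and w s: 67 + 51 = 118.
Recombination frequency = 118/500 = 0.2360 ≈ 23.6%, i.e. 23.6 centimorgans.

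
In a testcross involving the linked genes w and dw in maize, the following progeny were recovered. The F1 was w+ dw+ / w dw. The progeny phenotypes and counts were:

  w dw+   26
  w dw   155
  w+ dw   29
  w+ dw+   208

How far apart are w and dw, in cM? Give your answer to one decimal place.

13.2 cM

The recombinant classes are w+ dw and w dw+: 29 + 26 = 55.
Recombination frequency = 55/418 = 0.1316 ≈ 13.2%, i.e. 13.2 cM.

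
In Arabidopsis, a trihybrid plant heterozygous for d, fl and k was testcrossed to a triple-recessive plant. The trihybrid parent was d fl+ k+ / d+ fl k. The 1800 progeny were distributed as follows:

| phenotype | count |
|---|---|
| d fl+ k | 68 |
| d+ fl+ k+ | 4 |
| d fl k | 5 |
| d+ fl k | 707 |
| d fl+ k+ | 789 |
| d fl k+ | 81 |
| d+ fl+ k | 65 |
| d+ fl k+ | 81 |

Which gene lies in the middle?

d

The two rarest classes, d+ fl+ k+ and d fl k, are the double crossovers. Comparing them with the parentals, only the d allele has switched, so d is the middle locus and the order is fl – d – k.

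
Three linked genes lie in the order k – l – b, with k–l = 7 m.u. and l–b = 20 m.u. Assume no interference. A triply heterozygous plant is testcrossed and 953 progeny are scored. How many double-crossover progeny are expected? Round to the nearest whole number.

13

Map distances give recombination frequencies of 0.070 and 0.200 for the two intervals.
With no interference, expected double-crossover frequency = 0.070 × 0.200 = 0.01400.
Expected number = 0.01400 × 953 = 13.34 ≈ 13.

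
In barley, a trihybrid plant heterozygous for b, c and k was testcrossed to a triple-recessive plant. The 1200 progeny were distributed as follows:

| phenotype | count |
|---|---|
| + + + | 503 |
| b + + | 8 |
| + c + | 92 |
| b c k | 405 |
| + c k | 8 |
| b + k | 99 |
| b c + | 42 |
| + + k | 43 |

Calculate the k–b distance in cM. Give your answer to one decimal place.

8.4 cM

The two most frequent reciprocal classes, + + + and b c k, are the parental types, so the F1 was + + + / b c k.
The two rarest classes, b + + and + c k, are the double crossovers. Comparing them with the parentals, only the b allele has switched, so b is the middle locus and the order is k – b – c.
Crossovers in the k–b interval produce the single-crossover classes + + k and b c + (43 + 42 = 85) plus the double crossovers (16).
RF(k–b) = (85 + 16) / 1200 = 101/1200 = 0.0842 → 8.4 cM.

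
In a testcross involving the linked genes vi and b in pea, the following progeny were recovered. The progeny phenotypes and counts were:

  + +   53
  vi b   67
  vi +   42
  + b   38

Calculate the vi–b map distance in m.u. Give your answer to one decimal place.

The two most frequent classes, + + (53) and vi b (67), are the parental types, so the F1 was + + / vi b.
The recombinant classes are + b and vi +: 38 + 42 = 80.
Recombination frequency = 80/200 = 0.4000 ≈ 40.0%, i.e. 40.0 m.u.

40.0 m.u.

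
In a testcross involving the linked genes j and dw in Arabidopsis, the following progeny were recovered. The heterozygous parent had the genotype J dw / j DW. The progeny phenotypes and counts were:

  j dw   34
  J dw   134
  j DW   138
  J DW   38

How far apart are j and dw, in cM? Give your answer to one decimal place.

The recombinant classes are J DW and j dw: 38 + 34 = 72.
Recombination frequency = 72/344 = 0.2093 ≈ 20.9%, i.e. 20.9 cM.

20.9 cM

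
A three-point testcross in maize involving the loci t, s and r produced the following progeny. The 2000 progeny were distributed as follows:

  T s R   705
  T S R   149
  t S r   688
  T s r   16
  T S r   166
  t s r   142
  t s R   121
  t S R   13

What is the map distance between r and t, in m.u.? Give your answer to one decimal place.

15.8 m.u.

The two most frequent reciprocal classes, T s R and t S r, are the parental types, so the F1 was T s R / t S r.
The two rarest classes, T s r and t S R, are the double crossovers. Comparing them with the parentals, only the r allele has switched, so r is the middle locus and the order is t – r – s.
Crossovers in the t–r interval produce the single-crossover classes t s R and T S r (121 + 166 = 287) plus the double crossovers (29).
RF(t–r) = (287 + 29) / 2000 = 316/2000 = 0.1580 → 15.8 m.u.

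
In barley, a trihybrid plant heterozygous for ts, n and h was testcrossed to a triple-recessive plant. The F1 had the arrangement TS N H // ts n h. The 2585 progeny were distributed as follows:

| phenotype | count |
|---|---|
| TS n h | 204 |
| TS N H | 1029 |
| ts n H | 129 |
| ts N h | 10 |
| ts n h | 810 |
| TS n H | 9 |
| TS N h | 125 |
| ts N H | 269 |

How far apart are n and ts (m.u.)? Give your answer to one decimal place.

The two rarest classes, TS n H and ts N h, are the double crossovers. Comparing them with the parentals, only the n allele has switched, so n is the middle locus and the order is h – n – ts.
Crossovers in the n–ts interval produce the single-crossover classes ts N H and TS n h (269 + 204 = 473) plus the double crossovers (19).
RF(n–ts) = (473 + 19) / 2585 = 492/2585 = 0.1903 → 19.0 m.u.

19.0 m.u.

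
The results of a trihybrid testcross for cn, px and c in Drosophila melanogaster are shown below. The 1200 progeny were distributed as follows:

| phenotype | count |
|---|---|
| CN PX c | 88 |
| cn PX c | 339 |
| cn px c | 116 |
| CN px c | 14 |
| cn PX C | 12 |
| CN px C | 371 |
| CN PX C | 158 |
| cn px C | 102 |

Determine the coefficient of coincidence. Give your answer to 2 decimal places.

The two most frequent reciprocal classes, cn PX c and CN px C, are the parental types, so the F1 was cn PX c / CN px C.
The two rarest classes, cn PX C and CN px c, are the double crossovers. Comparing them with the parentals, only the c allele has switched, so c is the middle locus and the order is cn – c – px.
cn–c: (190 + 26)/1200 = 0.1800; c–px: (274 + 26)/1200 = 0.2500.
Expected DCO frequency = 0.1800 × 0.2500 ≈ 0.04500; observed = 26/1200 ≈ 0.02167.
Coefficient of coincidence = 0.02167/0.04500 ≈ 0.48.

0.48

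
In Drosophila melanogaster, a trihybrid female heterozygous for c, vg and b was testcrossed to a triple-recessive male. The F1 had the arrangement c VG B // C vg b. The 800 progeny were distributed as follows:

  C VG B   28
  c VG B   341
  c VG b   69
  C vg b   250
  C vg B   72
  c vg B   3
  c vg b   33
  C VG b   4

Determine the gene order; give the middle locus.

The two rarest classes, c vg B and C VG b, are the double crossovers. Comparing them with the parentals, only the vg allele has switched, so vg is the middle locus and the order is c – vg – b.

vg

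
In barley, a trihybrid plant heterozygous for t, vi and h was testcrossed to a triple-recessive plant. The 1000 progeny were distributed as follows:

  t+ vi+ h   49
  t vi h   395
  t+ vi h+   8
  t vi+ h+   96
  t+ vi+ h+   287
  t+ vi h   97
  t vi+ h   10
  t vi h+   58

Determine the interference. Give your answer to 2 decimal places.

The two most frequent reciprocal classes, t+ vi+ h+ and t vi h, are the parental types, so the F1 was t+ vi+ h+ / t vi h.
The two rarest classes, t+ vi h+ and t vi+ h, are the double crossovers. Comparing them with the parentals, only the vi allele has switched, so vi is the middle locus and the order is h – vi – t.
h–vi: (107 + 18)/1000 = 0.1250; vi–t: (193 + 18)/1000 = 0.2110.
Expected DCO frequency = 0.1250 × 0.2110 ≈ 0.02637; observed = 18/1000 ≈ 0.01800.
Coefficient of coincidence = 0.01800/0.02637 ≈ 0.68; interference = 1 − 0.68 = 0.32.

0.32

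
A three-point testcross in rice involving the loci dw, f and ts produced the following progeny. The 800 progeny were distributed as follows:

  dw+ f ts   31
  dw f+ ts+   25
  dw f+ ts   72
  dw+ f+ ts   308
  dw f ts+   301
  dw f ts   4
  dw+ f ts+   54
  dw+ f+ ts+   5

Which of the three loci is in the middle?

The two most frequent reciprocal classes, dw+ f+ ts and dw f ts+, are the parental types, so the F1 was dw+ f+ ts / dw f ts+.
The two rarest classes, dw+ f+ ts+ and dw f ts, are the double crossovers. Comparing them with the parentals, only the ts allele has switched, so ts is the middle locus and the order is f – ts – dw.

ts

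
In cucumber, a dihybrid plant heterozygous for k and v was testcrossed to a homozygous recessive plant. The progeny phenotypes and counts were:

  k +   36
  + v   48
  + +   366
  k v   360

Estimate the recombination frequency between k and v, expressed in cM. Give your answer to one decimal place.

The two most frequent classes, + + (366) and k v (360), are the parental types, so the F1 was + + / k v.
The recombinant classes are + v and k +: 48 + 36 = 84.
Recombination frequency = 84/810 = 0.1037 ≈ 10.4%, i.e. 10.4 cM.

10.4 cM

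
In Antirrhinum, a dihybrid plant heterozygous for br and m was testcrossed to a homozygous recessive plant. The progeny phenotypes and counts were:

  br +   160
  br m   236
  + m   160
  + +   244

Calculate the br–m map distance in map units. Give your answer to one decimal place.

40.0 map units

The two most frequent classes, + + (244) and br m (236), are the parental types, so the F1 was + + / br m.
The recombinant classes are + m and br +: 160 + 160 = 320.
Recombination frequency = 320/800 = 0.4000 ≈ 40.0%, i.e. 40.0 map units.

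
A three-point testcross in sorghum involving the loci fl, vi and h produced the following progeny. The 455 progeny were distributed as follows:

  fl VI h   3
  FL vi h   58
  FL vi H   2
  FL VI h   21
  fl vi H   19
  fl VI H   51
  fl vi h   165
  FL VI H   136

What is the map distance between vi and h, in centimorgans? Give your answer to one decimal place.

The two most frequent reciprocal classes, FL VI H and fl vi h, are the parental types, so the F1 was FL VI H / fl vi h.
The two rarest classes, FL vi H and fl VI h, are the double crossovers. Comparing them with the parentals, only the vi allele has switched, so vi is the middle locus and the order is fl – vi – h.
Crossovers in the vi–h interval produce the single-crossover classes FL VI h and fl vi H (21 + 19 = 40) plus the double crossovers (5).
RF(vi–h) = (40 + 5) / 455 = 45/455 = 0.0989 → 9.9 centimorgans.

9.9 centimorgans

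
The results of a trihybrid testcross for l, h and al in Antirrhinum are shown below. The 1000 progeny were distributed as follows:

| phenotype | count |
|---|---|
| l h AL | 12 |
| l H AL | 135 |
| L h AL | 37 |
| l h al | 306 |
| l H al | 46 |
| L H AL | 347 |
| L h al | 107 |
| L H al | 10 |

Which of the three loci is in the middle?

The two most frequent reciprocal classes, l h al and L H AL, are the parental types, so the F1 was l h al / L H AL.
The two rarest classes, l h AL and L H al, are the double crossovers. Comparing them with the parentals, only the al allele has switched, so al is the middle locus and the order is l – al – h.

al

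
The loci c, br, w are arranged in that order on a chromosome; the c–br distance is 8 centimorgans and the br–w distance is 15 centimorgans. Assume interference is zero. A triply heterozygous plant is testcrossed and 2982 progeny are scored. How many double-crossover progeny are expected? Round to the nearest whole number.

36

Map distances give recombination frequencies of 0.080 and 0.150 for the two intervals.
With no interference, expected double-crossover frequency = 0.080 × 0.150 = 0.01200.
Expected number = 0.01200 × 2982 = 35.78 ≈ 36.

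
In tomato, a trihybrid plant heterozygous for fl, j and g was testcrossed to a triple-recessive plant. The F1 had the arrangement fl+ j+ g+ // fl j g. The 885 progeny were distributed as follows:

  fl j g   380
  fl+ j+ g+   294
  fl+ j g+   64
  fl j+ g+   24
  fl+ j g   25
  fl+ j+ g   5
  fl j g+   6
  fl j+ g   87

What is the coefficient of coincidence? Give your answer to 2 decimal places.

1.00

The two rarest classes, fl+ j+ g and fl j g+, are the double crossovers. Comparing them with the parentals, only the g allele has switched, so g is the middle locus and the order is fl – g – j.
fl–g: (49 + 11)/885 = 0.0678; g–j: (151 + 11)/885 = 0.1831.
Expected DCO frequency = 0.0678 × 0.1831 ≈ 0.01241; observed = 11/885 ≈ 0.01243.
Coefficient of coincidence = 0.01243/0.01241 ≈ 1.00.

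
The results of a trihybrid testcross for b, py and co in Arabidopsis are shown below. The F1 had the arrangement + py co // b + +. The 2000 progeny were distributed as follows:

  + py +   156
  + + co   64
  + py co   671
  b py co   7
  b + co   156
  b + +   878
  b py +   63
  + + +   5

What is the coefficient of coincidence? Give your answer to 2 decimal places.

0.53

The two rarest classes, b py co and + + +, are the double crossovers. Comparing them with the parentals, only the b allele has switched, so b is the middle locus and the order is py – b – co.
py–b: (127 + 12)/2000 = 0.0695; b–co: (312 + 12)/2000 = 0.1620.
Expected DCO frequency = 0.0695 × 0.1620 ≈ 0.01126; observed = 12/2000 ≈ 0.00600.
Coefficient of coincidence = 0.00600/0.01126 ≈ 0.53.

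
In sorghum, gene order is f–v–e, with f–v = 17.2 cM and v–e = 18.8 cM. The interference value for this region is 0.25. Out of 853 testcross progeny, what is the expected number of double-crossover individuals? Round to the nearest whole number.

Map distances give recombination frequencies of 0.172 and 0.188 for the two intervals.
With interference 0.25 (so coincidence = 0.75), expected double-crossover frequency = 0.172 × 0.188 × 0.75 = 0.02425.
Expected number = 0.02425 × 853 = 20.69 ≈ 21.

21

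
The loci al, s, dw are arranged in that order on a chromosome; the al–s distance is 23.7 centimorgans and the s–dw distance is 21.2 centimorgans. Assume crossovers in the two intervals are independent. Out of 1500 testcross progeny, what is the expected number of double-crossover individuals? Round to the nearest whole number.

75

Map distances give recombination frequencies of 0.237 and 0.212 for the two intervals.
With no interference, expected double-crossover frequency = 0.237 × 0.212 = 0.05024.
Expected number = 0.05024 × 1500 = 75.37 ≈ 75.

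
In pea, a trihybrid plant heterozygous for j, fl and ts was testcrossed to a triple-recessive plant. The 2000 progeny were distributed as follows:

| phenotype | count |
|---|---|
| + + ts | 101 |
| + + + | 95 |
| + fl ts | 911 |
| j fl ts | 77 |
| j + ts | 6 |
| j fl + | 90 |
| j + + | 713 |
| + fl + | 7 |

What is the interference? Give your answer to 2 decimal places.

0.31

The two most frequent reciprocal classes, + fl ts and j + +, are the parental types, so the F1 was + fl ts / j + +.
The two rarest classes, + fl + and j + ts, are the double crossovers. Comparing them with the parentals, only the ts allele has switched, so ts is the middle locus and the order is j – ts – fl.
j–ts: (172 + 13)/2000 = 0.0925; ts–fl: (191 + 13)/2000 = 0.1020.
Expected DCO frequency = 0.0925 × 0.1020 ≈ 0.00943; observed = 13/2000 ≈ 0.00650.
Coefficient of coincidence = 0.00650/0.00943 ≈ 0.69; interference = 1 − 0.69 = 0.31.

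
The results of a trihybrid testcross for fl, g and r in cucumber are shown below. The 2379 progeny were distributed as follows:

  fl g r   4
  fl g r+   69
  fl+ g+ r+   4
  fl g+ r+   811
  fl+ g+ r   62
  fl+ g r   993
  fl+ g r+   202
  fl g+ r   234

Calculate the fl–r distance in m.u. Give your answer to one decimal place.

The two most frequent reciprocal classes, fl g+ r+ and fl+ g r, are the parental types, so the F1 was fl g+ r+ / fl+ g r.
The two rarest classes, fl+ g+ r+ and fl g r, are the double crossovers. Comparing them with the parentals, only the fl allele has switched, so fl is the middle locus and the order is g – fl – r.
Crossovers in the fl–r interval produce the single-crossover classes fl g+ r and fl+ g r+ (234 + 202 = 436) plus the double crossovers (8).
RF(fl–r) = (436 + 8) / 2379 = 444/2379 = 0.1866 → 18.7 m.u.

18.7 m.u.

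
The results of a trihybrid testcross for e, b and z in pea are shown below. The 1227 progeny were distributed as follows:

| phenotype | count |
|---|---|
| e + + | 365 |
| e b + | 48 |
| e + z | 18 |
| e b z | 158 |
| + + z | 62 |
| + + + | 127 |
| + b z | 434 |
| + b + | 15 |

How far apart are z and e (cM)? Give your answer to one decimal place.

25.9 cM

The two most frequent reciprocal classes, e + + and + b z, are the parental types, so the F1 was e + + / + b z.
The two rarest classes, e + z and + b +, are the double crossovers. Comparing them with the parentals, only the z allele has switched, so z is the middle locus and the order is e – z – b.
Crossovers in the e–z interval produce the single-crossover classes + + + and e b z (127 + 158 = 285) plus the double crossovers (33).
RF(e–z) = (285 + 33) / 1227 = 318/1227 = 0.2592 → 25.9 cM.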